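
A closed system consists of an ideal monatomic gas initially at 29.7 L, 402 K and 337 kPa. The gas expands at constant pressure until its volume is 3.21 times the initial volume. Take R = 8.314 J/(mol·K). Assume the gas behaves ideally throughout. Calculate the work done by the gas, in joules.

22100 J

n = P₁V₁/(RT₁) = 337×29.7/(8.314×402) = 2.99 mol.
Isobaric: P stays 337 kPa; V/T = const ⇒ T₂ = 1290 K, V₂ = 95.3 L.
W = PΔV = 337×(95.3−29.7) kPa·L = 22100 J.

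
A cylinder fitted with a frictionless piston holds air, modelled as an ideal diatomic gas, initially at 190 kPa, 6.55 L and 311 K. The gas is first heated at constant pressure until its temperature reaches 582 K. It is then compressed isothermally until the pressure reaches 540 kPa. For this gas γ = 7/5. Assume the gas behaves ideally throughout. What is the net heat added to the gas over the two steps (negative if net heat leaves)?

n = P₁V₁/(RT₁) = 190×6.55/(8.314×311) = 0.481 mol.
Step 1 — Isobaric: P stays 190 kPa; V/T = const ⇒ T₂ = 582 K, V₂ = 12.3 L.
W = PΔV = 190×(12.3−6.55) kPa·L = 1080 J.
ΔU = nCvΔT = 0.481×20.8×(582−311) = 2710 J.
Q = ΔU + W = nCpΔT = 3800 J.
State after step 1: P = 190 kPa, V = 12.3 L, T = 582 K.
Step 2 — Isothermal: T stays 582 K; PV = const ⇒ V₂ = 4.31 L, P₂ = 540 kPa.
ΔU = 0 (ideal gas, T constant).
W = nRT ln(V₂/V₁) = 0.481×8.314×582×ln(0.352) = -2430 J.
Q = ΔU + W = -2430 J.
Net over both steps: W = -1350 J, Q = 1360 J, ΔU = 2710 J.

1360 J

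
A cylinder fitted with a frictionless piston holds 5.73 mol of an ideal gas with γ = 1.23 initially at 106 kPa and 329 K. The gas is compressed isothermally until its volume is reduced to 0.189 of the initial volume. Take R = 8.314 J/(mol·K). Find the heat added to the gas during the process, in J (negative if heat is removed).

V₁ = nRT₁/P₁ = 5.73×8.314×329/106 = 148 L.
Isothermal: T stays 329 K; PV = const ⇒ V₂ = 27.9 L, P₂ = 561 kPa.
ΔU = 0 (ideal gas, T constant).
W = nRT ln(V₂/V₁) = 5.73×8.314×329×ln(0.189) = -26100 J.
Q = ΔU + W = -26100 J.

-26100 J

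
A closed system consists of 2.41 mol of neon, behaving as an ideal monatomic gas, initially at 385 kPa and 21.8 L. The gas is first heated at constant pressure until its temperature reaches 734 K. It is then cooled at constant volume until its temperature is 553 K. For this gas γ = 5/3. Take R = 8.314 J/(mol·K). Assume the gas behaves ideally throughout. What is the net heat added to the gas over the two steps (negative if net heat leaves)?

10300 J

T₁ = P₁V₁/(nR) = 385×21.8/(2.41×8.314) = 419 K.
Step 1 — Isobaric: P stays 385 kPa; V/T = const ⇒ T₂ = 734 K, V₂ = 38.2 L.
W = PΔV = 385×(38.2−21.8) kPa·L = 6310 J.
ΔU = nCvΔT = 2.41×12.5×(734−419) = 9470 J.
Q = ΔU + W = nCpΔT = 15800 J.
State after step 1: P = 385 kPa, V = 38.2 L, T = 734 K.
Step 2 — Isochoric: V stays 38.2 L; P/T = const ⇒ T₂ = 553 K, P₂ = 290 kPa.
W = 0 (no volume change).
ΔU = nCvΔT = 2.41×12.5×(553−734) = -5440 J.
Q = ΔU = -5440 J.
Net over both steps: W = 6310 J, Q = 10300 J, ΔU = 4030 J.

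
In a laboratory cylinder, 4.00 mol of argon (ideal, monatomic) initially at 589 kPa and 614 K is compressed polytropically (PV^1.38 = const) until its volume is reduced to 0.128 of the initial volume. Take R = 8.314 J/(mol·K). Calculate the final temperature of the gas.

1340 K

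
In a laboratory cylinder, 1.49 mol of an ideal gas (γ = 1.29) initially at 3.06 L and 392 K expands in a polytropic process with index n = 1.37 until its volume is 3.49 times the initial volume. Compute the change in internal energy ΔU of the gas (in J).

P₁ = nRT₁/V₁ = 1.49×8.314×392/3.06 = 1590 kPa.
Polytropic n=1.37: T₂ = T₁(V₁/V₂)^(n−1) = 392×(0.287)^0.37 = 247 K; P₂ = P₁(V₁/V₂)^n = 286 kPa.
For an ideal gas ΔU = nCvΔT with Cv = R/(γ−1) = 28.7 J/(mol·K).
ΔU = 1.49×28.7×(247−392) = -6200 J.

-6200 J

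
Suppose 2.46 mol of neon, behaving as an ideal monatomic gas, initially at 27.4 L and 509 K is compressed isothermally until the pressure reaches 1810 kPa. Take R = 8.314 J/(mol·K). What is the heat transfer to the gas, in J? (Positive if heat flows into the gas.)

-16300 J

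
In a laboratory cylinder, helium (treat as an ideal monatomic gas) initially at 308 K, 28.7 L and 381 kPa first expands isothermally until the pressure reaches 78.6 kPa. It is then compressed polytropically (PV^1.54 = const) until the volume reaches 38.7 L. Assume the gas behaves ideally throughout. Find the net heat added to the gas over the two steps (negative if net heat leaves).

n = P₁V₁/(RT₁) = 381×28.7/(8.314×308) = 4.27 mol.
Step 1 — Isothermal: T stays 308 K; PV = const ⇒ V₂ = 139 L, P₂ = 78.6 kPa.
ΔU = 0 (ideal gas, T constant).
W = nRT ln(V₂/V₁) = 4.27×8.314×308×ln(4.85) = 17300 J.
Q = ΔU + W = 17300 J.
State after step 1: P = 78.6 kPa, V = 139 L, T = 308 K.
Step 2 — Polytropic n=1.54: T₂ = T₁(V₁/V₂)^(n−1) = 308×(3.59)^0.54 = 615 K; P₂ = P₁(V₁/V₂)^n = 564 kPa.
W = (P₁V₁−P₂V₂)/(n−1) = (78.6×139−564×38.7)/0.54 = -20200 J.
ΔU = nCvΔT = 4.27×12.5×(615−308) = 16300 J.
Q = ΔU + W = -3830 J.
Net over both steps: W = -2900 J, Q = 13400 J, ΔU = 16300 J.

13400 J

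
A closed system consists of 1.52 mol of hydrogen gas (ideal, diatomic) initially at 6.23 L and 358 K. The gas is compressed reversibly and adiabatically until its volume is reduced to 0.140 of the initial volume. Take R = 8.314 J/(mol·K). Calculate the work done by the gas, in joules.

P₁ = nRT₁/V₁ = 1.52×8.314×358/6.23 = 726 kPa.
Adiabatic: TV^(γ−1) = const ⇒ T₂ = 358×(7.14)^0.400 = 786 K; PV^γ = const ⇒ P₂ = 11400 kPa.
ΔU = nCvΔT = 1.52×20.8×(786−358) = 13500 J.
Q = 0 for an adiabatic process, so W = −ΔU = -13500 J.

-13500 J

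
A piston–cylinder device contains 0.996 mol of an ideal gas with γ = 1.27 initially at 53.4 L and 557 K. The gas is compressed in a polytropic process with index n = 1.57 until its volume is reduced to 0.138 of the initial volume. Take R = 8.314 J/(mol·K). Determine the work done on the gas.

P₁ = nRT₁/V₁ = 0.996×8.314×557/53.4 = 86.4 kPa.
Polytropic n=1.57: T₂ = T₁(V₁/V₂)^(n−1) = 557×(7.25)^0.57 = 1720 K; P₂ = P₁(V₁/V₂)^n = 1940 kPa.
W = (P₁V₁−P₂V₂)/(n−1) = (86.4×53.4−1940×7.37)/0.57 = -16900 J.
Work done on the gas = −W_by = 16900 J.

16900 J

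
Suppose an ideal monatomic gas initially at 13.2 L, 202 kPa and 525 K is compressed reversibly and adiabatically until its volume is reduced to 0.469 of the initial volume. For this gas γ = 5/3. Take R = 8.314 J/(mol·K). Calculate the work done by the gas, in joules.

-2630 J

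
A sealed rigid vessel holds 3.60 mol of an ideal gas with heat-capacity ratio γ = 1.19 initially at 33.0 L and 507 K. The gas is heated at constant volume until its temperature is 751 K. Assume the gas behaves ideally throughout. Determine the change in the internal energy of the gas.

P₁ = nRT₁/V₁ = 3.60×8.314×507/33.0 = 460 kPa.
Isochoric: V stays 33.0 L; P/T = const ⇒ T₂ = 751 K, P₂ = 681 kPa.
For an ideal gas ΔU = nCvΔT with Cv = R/(γ−1) = 43.8 J/(mol·K).
ΔU = 3.60×43.8×(751−507) = 38400 J.

38400 J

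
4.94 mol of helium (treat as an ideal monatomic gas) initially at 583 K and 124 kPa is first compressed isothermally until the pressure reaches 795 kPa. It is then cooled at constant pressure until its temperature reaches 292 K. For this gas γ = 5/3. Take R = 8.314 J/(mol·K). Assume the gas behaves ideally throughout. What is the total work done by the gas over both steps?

-56400 J

V₁ = nRT₁/P₁ = 4.94×8.314×583/124 = 193 L.
Step 1 — Isothermal: T stays 583 K; PV = const ⇒ V₂ = 30.1 L, P₂ = 795 kPa.
ΔU = 0 (ideal gas, T constant).
W = nRT ln(V₂/V₁) = 4.94×8.314×583×ln(0.156) = -44500 J.
Q = ΔU + W = -44500 J.
State after step 1: P = 795 kPa, V = 30.1 L, T = 583 K.
Step 2 — Isobaric: P stays 795 kPa; V/T = const ⇒ T₂ = 292 K, V₂ = 15.1 L.
W = PΔV = 795×(15.1−30.1) kPa·L = -12000 J.
ΔU = nCvΔT = 4.94×12.5×(292−583) = -17900 J.
Q = ΔU + W = nCpΔT = -29900 J.
Net over both steps: W = -56400 J, Q = -74400 J, ΔU = -17900 J.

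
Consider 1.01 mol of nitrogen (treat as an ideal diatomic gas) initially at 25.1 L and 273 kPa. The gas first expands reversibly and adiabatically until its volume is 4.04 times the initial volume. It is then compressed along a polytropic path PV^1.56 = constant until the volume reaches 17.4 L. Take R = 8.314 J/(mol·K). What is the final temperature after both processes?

1250 K

T₁ = P₁V₁/(nR) = 273×25.1/(1.01×8.314) = 816 K.
Step 1 — Adiabatic: TV^(γ−1) = const ⇒ T₂ = 816×(0.248)^0.400 = 467 K; PV^γ = const ⇒ P₂ = 38.7 kPa.
ΔU = nCvΔT = 1.01×20.8×(467−816) = -7330 J.
Q = 0 for an adiabatic process, so W = −ΔU = 7330 J.
State after step 1: P = 38.7 kPa, V = 101 L, T = 467 K.
Step 2 — Polytropic n=1.56: T₂ = T₁(V₁/V₂)^(n−1) = 467×(5.83)^0.56 = 1250 K; P₂ = P₁(V₁/V₂)^n = 605 kPa.
W = (P₁V₁−P₂V₂)/(n−1) = (38.7×101−605×17.4)/0.56 = -11800 J.
ΔU = nCvΔT = 1.01×20.8×(1250−467) = 16500 J.
Q = ΔU + W = 4710 J.
Net over both steps: W = -4450 J, Q = 4710 J, ΔU = 9170 J.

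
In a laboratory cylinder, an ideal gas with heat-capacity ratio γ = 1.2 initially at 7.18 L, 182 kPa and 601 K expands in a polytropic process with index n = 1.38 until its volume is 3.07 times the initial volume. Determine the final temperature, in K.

Polytropic n=1.38: T₂ = T₁(V₁/V₂)^(n−1) = 601×(0.326)^0.38 = 392 K; P₂ = P₁(V₁/V₂)^n = 38.7 kPa.

392 K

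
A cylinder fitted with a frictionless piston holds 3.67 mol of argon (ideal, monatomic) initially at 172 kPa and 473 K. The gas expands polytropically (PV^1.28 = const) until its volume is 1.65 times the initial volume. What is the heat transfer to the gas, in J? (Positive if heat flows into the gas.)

3910 J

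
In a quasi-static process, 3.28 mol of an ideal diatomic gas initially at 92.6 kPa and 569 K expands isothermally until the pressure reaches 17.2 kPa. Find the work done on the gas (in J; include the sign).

-26100 J

V₁ = nRT₁/P₁ = 3.28×8.314×569/92.6 = 168 L.
Isothermal: T stays 569 K; PV = const ⇒ V₂ = 902 L, P₂ = 17.2 kPa.
W = nRT ln(V₂/V₁) = 3.28×8.314×569×ln(5.38) = 26100 J.
Work done on the gas = −W_by = -26100 J.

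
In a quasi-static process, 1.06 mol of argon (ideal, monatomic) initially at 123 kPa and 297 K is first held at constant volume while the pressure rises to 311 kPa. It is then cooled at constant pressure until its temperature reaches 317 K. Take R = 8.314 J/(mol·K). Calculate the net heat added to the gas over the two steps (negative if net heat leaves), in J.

-3560 J

V₁ = nRT₁/P₁ = 1.06×8.314×297/123 = 21.3 L.
Step 1 — Isochoric: V stays 21.3 L; P/T = const ⇒ T₂ = 751 K, P₂ = 311 kPa.
W = 0 (no volume change).
ΔU = nCvΔT = 1.06×12.5×(751−297) = 6000 J.
Q = ΔU = 6000 J.
State after step 1: P = 311 kPa, V = 21.3 L, T = 751 K.
Step 2 — Isobaric: P stays 311 kPa; V/T = const ⇒ T₂ = 317 K, V₂ = 8.98 L.
W = PΔV = 311×(8.98−21.3) kPa·L = -3820 J.
ΔU = nCvΔT = 1.06×12.5×(317−751) = -5740 J.
Q = ΔU + W = nCpΔT = -9560 J.
Net over both steps: W = -3820 J, Q = -3560 J, ΔU = 264 J.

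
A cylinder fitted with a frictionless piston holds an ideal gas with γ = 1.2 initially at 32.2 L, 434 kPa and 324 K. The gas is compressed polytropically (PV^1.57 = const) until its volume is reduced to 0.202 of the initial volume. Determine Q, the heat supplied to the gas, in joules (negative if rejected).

67500 J

n = P₁V₁/(RT₁) = 434×32.2/(8.314×324) = 5.19 mol.
Polytropic n=1.57: T₂ = T₁(V₁/V₂)^(n−1) = 324×(4.95)^0.57 = 806 K; P₂ = P₁(V₁/V₂)^n = 5350 kPa.
W = (P₁V₁−P₂V₂)/(n−1) = (434×32.2−5350×6.50)/0.57 = -36500 J.
ΔU = nCvΔT = 5.19×41.6×(806−324) = 104000 J.
Q = ΔU + W = 67500 J.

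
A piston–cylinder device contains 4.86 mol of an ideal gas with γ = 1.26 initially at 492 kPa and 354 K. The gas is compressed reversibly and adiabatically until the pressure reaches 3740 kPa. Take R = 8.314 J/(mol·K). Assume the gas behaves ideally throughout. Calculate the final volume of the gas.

5.81 L

V₁ = nRT₁/P₁ = 4.86×8.314×354/492 = 29.1 L.
Adiabatic: T₂/T₁ = (P₂/P₁)^((γ−1)/γ) ⇒ T₂ = 354×(7.60)^0.206 = 538 K; V₂ = 5.81 L.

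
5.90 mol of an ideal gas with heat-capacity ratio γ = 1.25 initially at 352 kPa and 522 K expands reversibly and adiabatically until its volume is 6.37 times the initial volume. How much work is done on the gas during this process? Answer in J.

-38000 J

V₁ = nRT₁/P₁ = 5.90×8.314×522/352 = 72.7 L.
Adiabatic: TV^(γ−1) = const ⇒ T₂ = 522×(0.157)^0.250 = 329 K; PV^γ = const ⇒ P₂ = 34.8 kPa.
ΔU = nCvΔT = 5.90×33.3×(329−522) = -38000 J.
Q = 0 for an adiabatic process, so W = −ΔU = 38000 J.
Work done on the gas = −W_by = -38000 J.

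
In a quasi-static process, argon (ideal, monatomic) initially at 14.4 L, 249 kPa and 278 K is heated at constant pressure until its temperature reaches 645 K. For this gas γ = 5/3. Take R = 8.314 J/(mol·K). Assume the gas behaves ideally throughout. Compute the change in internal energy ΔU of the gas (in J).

7100 J

n = P₁V₁/(RT₁) = 249×14.4/(8.314×278) = 1.55 mol.
Isobaric: P stays 249 kPa; V/T = const ⇒ T₂ = 645 K, V₂ = 33.4 L.
For an ideal gas ΔU = nCvΔT with Cv = (3/2)R = 12.5 J/(mol·K).
ΔU = 1.55×12.5×(645−278) = 7100 J.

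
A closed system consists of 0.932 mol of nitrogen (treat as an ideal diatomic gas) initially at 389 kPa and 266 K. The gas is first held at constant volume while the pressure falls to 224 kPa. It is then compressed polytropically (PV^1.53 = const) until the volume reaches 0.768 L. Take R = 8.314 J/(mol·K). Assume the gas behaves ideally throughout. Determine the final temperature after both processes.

V₁ = nRT₁/P₁ = 0.932×8.314×266/389 = 5.30 L.
Step 1 — Isochoric: V stays 5.30 L; P/T = const ⇒ T₂ = 153 K, P₂ = 224 kPa.
W = 0 (no volume change).
ΔU = nCvΔT = 0.932×20.8×(153−266) = -2190 J.
Q = ΔU = -2190 J.
State after step 1: P = 224 kPa, V = 5.30 L, T = 153 K.
Step 2 — Polytropic n=1.53: T₂ = T₁(V₁/V₂)^(n−1) = 153×(6.90)^0.53 = 426 K; P₂ = P₁(V₁/V₂)^n = 4300 kPa.
W = (P₁V₁−P₂V₂)/(n−1) = (224×5.30−4300×0.768)/0.53 = -3990 J.
ΔU = nCvΔT = 0.932×20.8×(426−153) = 5290 J.
Q = ΔU + W = 1300 J.
Net over both steps: W = -3990 J, Q = -888 J, ΔU = 3110 J.

426 K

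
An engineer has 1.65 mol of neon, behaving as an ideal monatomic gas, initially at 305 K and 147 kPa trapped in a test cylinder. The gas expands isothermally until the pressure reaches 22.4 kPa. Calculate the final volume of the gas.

187 L

V₁ = nRT₁/P₁ = 1.65×8.314×305/147 = 28.5 L.
Isothermal: T stays 305 K; PV = const ⇒ V₂ = 187 L, P₂ = 22.4 kPa.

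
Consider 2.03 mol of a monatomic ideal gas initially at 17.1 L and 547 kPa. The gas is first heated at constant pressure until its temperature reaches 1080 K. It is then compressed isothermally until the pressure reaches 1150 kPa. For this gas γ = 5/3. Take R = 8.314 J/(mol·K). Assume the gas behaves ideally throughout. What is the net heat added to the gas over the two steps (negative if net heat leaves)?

8640 J

T₁ = P₁V₁/(nR) = 547×17.1/(2.03×8.314) = 554 K.
Step 1 — Isobaric: P stays 547 kPa; V/T = const ⇒ T₂ = 1080 K, V₂ = 33.3 L.
W = PΔV = 547×(33.3−17.1) kPa·L = 8870 J.
ΔU = nCvΔT = 2.03×12.5×(1080−554) = 13300 J.
Q = ΔU + W = nCpΔT = 22200 J.
State after step 1: P = 547 kPa, V = 33.3 L, T = 1080 K.
Step 2 — Isothermal: T stays 1080 K; PV = const ⇒ V₂ = 15.9 L, P₂ = 1150 kPa.
ΔU = 0 (ideal gas, T constant).
W = nRT ln(V₂/V₁) = 2.03×8.314×1080×ln(0.476) = -13500 J.
Q = ΔU + W = -13500 J.
Net over both steps: W = -4670 J, Q = 8640 J, ΔU = 13300 J.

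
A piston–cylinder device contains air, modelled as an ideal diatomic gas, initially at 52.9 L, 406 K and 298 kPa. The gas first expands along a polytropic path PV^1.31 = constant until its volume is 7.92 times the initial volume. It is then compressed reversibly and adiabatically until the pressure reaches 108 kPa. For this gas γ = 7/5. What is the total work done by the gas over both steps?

11100 J

n = P₁V₁/(RT₁) = 298×52.9/(8.314×406) = 4.67 mol.
Step 1 — Polytropic n=1.31: T₂ = T₁(V₁/V₂)^(n−1) = 406×(0.126)^0.31 = 214 K; P₂ = P₁(V₁/V₂)^n = 19.8 kPa.
W = (P₁V₁−P₂V₂)/(n−1) = (298×52.9−19.8×419)/0.31 = 24100 J.
ΔU = nCvΔT = 4.67×20.8×(214−406) = -18700 J.
Q = ΔU + W = 5420 J.
State after step 1: P = 19.8 kPa, V = 419 L, T = 214 K.
Step 2 — Adiabatic: T₂/T₁ = (P₂/P₁)^((γ−1)/γ) ⇒ T₂ = 214×(5.45)^0.286 = 347 K; V₂ = 125 L.
ΔU = nCvΔT = 4.67×20.8×(347−214) = 12900 J.
Q = 0 for an adiabatic process, so W = −ΔU = -12900 J.
Net over both steps: W = 11100 J, Q = 5420 J, ΔU = -5720 J.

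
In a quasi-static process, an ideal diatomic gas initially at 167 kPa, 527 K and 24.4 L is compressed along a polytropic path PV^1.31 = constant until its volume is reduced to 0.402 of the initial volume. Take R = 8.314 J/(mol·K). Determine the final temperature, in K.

Polytropic n=1.31: T₂ = T₁(V₁/V₂)^(n−1) = 527×(2.49)^0.31 = 699 K; P₂ = P₁(V₁/V₂)^n = 551 kPa.

699 K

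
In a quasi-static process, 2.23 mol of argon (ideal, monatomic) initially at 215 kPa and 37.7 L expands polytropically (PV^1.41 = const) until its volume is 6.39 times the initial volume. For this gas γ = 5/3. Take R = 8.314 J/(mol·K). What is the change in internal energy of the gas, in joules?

T₁ = P₁V₁/(nR) = 215×37.7/(2.23×8.314) = 437 K.
Polytropic n=1.41: T₂ = T₁(V₁/V₂)^(n−1) = 437×(0.156)^0.41 = 204 K; P₂ = P₁(V₁/V₂)^n = 15.7 kPa.
For an ideal gas ΔU = nCvΔT with Cv = (3/2)R = 12.5 J/(mol·K).
ΔU = 2.23×12.5×(204−437) = -6470 J.

-6470 J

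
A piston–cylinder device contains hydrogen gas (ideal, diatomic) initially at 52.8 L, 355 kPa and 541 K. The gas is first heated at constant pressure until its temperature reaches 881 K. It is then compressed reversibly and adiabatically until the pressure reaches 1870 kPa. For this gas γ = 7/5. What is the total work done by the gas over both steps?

n = P₁V₁/(RT₁) = 355×52.8/(8.314×541) = 4.17 mol.
Step 1 — Isobaric: P stays 355 kPa; V/T = const ⇒ T₂ = 881 K, V₂ = 86.0 L.
W = PΔV = 355×(86.0−52.8) kPa·L = 11800 J.
ΔU = nCvΔT = 4.17×20.8×(881−541) = 29400 J.
Q = ΔU + W = nCpΔT = 41200 J.
State after step 1: P = 355 kPa, V = 86.0 L, T = 881 K.
Step 2 — Adiabatic: T₂/T₁ = (P₂/P₁)^((γ−1)/γ) ⇒ T₂ = 881×(5.27)^0.286 = 1420 K; V₂ = 26.2 L.
ΔU = nCvΔT = 4.17×20.8×(1420−881) = 46400 J.
Q = 0 for an adiabatic process, so W = −ΔU = -46400 J.
Net over both steps: W = -34600 J, Q = 41200 J, ΔU = 75800 J.

-34600 J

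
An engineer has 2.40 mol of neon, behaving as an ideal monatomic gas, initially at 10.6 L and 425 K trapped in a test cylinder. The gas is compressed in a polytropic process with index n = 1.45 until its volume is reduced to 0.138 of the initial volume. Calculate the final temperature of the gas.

P₁ = nRT₁/V₁ = 2.40×8.314×425/10.6 = 800 kPa.
Polytropic n=1.45: T₂ = T₁(V₁/V₂)^(n−1) = 425×(7.25)^0.45 = 1040 K; P₂ = P₁(V₁/V₂)^n = 14100 kPa.

1040 K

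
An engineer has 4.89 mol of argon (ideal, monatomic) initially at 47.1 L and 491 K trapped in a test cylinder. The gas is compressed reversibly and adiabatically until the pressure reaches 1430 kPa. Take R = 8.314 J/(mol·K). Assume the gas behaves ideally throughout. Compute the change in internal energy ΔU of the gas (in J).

18800 J

P₁ = nRT₁/V₁ = 4.89×8.314×491/47.1 = 424 kPa.
Adiabatic: T₂/T₁ = (P₂/P₁)^((γ−1)/γ) ⇒ T₂ = 491×(3.37)^0.400 = 799 K; V₂ = 22.7 L.
For an ideal gas ΔU = nCvΔT with Cv = (3/2)R = 12.5 J/(mol·K).
ΔU = 4.89×12.5×(799−491) = 18800 J.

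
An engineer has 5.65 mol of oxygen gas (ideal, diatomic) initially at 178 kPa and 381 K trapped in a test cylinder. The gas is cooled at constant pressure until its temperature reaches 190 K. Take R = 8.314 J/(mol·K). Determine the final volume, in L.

V₁ = nRT₁/P₁ = 5.65×8.314×381/178 = 101 L.
Isobaric: P stays 178 kPa; V/T = const ⇒ T₂ = 190 K, V₂ = 50.1 L.

50.1 L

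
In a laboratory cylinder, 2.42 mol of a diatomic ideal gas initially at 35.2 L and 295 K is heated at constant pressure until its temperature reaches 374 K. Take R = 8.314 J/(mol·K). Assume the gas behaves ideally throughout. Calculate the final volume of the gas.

44.6 L

P₁ = nRT₁/V₁ = 2.42×8.314×295/35.2 = 169 kPa.
Isobaric: P stays 169 kPa; V/T = const ⇒ T₂ = 374 K, V₂ = 44.6 L.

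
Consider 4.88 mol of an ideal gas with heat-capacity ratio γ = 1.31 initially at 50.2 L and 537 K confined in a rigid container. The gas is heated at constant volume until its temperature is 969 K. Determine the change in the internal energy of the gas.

P₁ = nRT₁/V₁ = 4.88×8.314×537/50.2 = 434 kPa.
Isochoric: V stays 50.2 L; P/T = const ⇒ T₂ = 969 K, P₂ = 783 kPa.
For an ideal gas ΔU = nCvΔT with Cv = R/(γ−1) = 26.8 J/(mol·K).
ΔU = 4.88×26.8×(969−537) = 56500 J.

56500 J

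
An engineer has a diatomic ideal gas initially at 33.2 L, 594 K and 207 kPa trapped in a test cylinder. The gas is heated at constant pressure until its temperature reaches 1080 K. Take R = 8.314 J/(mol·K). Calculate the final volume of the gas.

Isobaric: P stays 207 kPa; V/T = const ⇒ T₂ = 1080 K, V₂ = 60.4 L.

60.4 L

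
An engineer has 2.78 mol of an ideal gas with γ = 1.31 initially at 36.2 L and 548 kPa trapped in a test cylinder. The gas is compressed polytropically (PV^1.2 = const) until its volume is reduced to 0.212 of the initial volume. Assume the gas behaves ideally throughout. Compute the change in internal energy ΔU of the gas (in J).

T₁ = P₁V₁/(nR) = 548×36.2/(2.78×8.314) = 858 K.
Polytropic n=1.2: T₂ = T₁(V₁/V₂)^(n−1) = 858×(4.72)^0.20 = 1170 K; P₂ = P₁(V₁/V₂)^n = 3530 kPa.
For an ideal gas ΔU = nCvΔT with Cv = R/(γ−1) = 26.8 J/(mol·K).
ΔU = 2.78×26.8×(1170−858) = 23300 J.

23300 J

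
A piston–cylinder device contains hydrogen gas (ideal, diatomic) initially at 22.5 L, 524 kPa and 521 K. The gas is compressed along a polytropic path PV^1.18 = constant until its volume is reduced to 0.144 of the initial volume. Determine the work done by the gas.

-27300 J

n = P₁V₁/(RT₁) = 524×22.5/(8.314×521) = 2.72 mol.
Polytropic n=1.18: T₂ = T₁(V₁/V₂)^(n−1) = 521×(6.94)^0.18 = 738 K; P₂ = P₁(V₁/V₂)^n = 5160 kPa.
W = (P₁V₁−P₂V₂)/(n−1) = (524×22.5−5160×3.24)/0.18 = -27300 J.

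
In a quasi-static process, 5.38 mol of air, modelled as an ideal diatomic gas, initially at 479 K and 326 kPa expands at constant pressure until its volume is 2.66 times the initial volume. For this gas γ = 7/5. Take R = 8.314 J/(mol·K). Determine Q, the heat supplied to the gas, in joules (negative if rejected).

124000 J

V₁ = nRT₁/P₁ = 5.38×8.314×479/326 = 65.7 L.
Isobaric: P stays 326 kPa; V/T = const ⇒ T₂ = 1270 K, V₂ = 175 L.
W = PΔV = 326×(175−65.7) kPa·L = 35600 J.
ΔU = nCvΔT = 5.38×20.8×(1270−479) = 88900 J.
Q = ΔU + W = nCpΔT = 124000 J.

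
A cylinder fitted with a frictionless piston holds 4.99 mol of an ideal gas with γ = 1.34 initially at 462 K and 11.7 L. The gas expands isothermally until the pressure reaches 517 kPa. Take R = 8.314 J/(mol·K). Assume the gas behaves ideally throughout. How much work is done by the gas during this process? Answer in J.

22100 J

P₁ = nRT₁/V₁ = 4.99×8.314×462/11.7 = 1640 kPa.
Isothermal: T stays 462 K; PV = const ⇒ V₂ = 37.1 L, P₂ = 517 kPa.
W = nRT ln(V₂/V₁) = 4.99×8.314×462×ln(3.17) = 22100 J.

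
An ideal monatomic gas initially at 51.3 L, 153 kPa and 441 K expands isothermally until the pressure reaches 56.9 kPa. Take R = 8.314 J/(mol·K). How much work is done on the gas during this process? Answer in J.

-7760 J

n = P₁V₁/(RT₁) = 153×51.3/(8.314×441) = 2.14 mol.
Isothermal: T stays 441 K; PV = const ⇒ V₂ = 138 L, P₂ = 56.9 kPa.
W = nRT ln(V₂/V₁) = 2.14×8.314×441×ln(2.69) = 7760 J.
Work done on the gas = −W_by = -7760 J.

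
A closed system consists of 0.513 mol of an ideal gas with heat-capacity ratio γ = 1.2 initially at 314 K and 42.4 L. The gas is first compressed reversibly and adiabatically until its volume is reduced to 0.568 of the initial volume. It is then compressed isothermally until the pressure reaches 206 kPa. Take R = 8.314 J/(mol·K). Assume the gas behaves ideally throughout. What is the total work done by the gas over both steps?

P₁ = nRT₁/V₁ = 0.513×8.314×314/42.4 = 31.6 kPa.
Step 1 — Adiabatic: TV^(γ−1) = const ⇒ T₂ = 314×(1.76)^0.200 = 352 K; PV^γ = const ⇒ P₂ = 62.3 kPa.
ΔU = nCvΔT = 0.513×41.6×(352−314) = 802 J.
Q = 0 for an adiabatic process, so W = −ΔU = -802 J.
State after step 1: P = 62.3 kPa, V = 24.1 L, T = 352 K.
Step 2 — Isothermal: T stays 352 K; PV = const ⇒ V₂ = 7.28 L, P₂ = 206 kPa.
ΔU = 0 (ideal gas, T constant).
W = nRT ln(V₂/V₁) = 0.513×8.314×352×ln(0.302) = -1790 J.
Q = ΔU + W = -1790 J.
Net over both steps: W = -2600 J, Q = -1790 J, ΔU = 802 J.

-2600 J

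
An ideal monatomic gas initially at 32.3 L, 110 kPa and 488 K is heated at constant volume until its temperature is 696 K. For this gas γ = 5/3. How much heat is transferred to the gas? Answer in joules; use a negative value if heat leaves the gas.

2270 J

n = P₁V₁/(RT₁) = 110×32.3/(8.314×488) = 0.876 mol.
Isochoric: V stays 32.3 L; P/T = const ⇒ T₂ = 696 K, P₂ = 157 kPa.
W = 0 (no volume change).
ΔU = nCvΔT = 0.876×12.5×(696−488) = 2270 J.
Q = ΔU = 2270 J.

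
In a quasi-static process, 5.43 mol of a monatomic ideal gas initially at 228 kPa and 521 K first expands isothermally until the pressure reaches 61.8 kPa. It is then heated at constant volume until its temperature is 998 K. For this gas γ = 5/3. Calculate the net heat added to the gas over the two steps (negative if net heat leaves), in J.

63000 J

V₁ = nRT₁/P₁ = 5.43×8.314×521/228 = 103 L.
Step 1 — Isothermal: T stays 521 K; PV = const ⇒ V₂ = 381 L, P₂ = 61.8 kPa.
ΔU = 0 (ideal gas, T constant).
W = nRT ln(V₂/V₁) = 5.43×8.314×521×ln(3.69) = 30700 J.
Q = ΔU + W = 30700 J.
State after step 1: P = 61.8 kPa, V = 381 L, T = 521 K.
Step 2 — Isochoric: V stays 381 L; P/T = const ⇒ T₂ = 998 K, P₂ = 118 kPa.
W = 0 (no volume change).
ΔU = nCvΔT = 5.43×12.5×(998−521) = 32300 J.
Q = ΔU = 32300 J.
Net over both steps: W = 30700 J, Q = 63000 J, ΔU = 32300 J.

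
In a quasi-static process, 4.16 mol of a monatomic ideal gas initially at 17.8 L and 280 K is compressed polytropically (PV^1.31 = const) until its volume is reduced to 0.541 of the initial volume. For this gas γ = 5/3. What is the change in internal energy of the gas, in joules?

P₁ = nRT₁/V₁ = 4.16×8.314×280/17.8 = 544 kPa.
Polytropic n=1.31: T₂ = T₁(V₁/V₂)^(n−1) = 280×(1.85)^0.31 = 339 K; P₂ = P₁(V₁/V₂)^n = 1220 kPa.
For an ideal gas ΔU = nCvΔT with Cv = (3/2)R = 12.5 J/(mol·K).
ΔU = 4.16×12.5×(339−280) = 3050 J.

3050 J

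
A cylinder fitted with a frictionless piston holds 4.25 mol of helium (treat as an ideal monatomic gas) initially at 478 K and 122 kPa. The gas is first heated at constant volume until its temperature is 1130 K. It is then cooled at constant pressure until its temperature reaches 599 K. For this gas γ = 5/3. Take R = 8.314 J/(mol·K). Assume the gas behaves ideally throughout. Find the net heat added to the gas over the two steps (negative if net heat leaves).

V₁ = nRT₁/P₁ = 4.25×8.314×478/122 = 138 L.
Step 1 — Isochoric: V stays 138 L; P/T = const ⇒ T₂ = 1130 K, P₂ = 288 kPa.
W = 0 (no volume change).
ΔU = nCvΔT = 4.25×12.5×(1130−478) = 34600 J.
Q = ΔU = 34600 J.
State after step 1: P = 288 kPa, V = 138 L, T = 1130 K.
Step 2 — Isobaric: P stays 288 kPa; V/T = const ⇒ T₂ = 599 K, V₂ = 73.4 L.
W = PΔV = 288×(73.4−138) kPa·L = -18800 J.
ΔU = nCvΔT = 4.25×12.5×(599−1130) = -28100 J.
Q = ΔU + W = nCpΔT = -46900 J.
Net over both steps: W = -18800 J, Q = -12300 J, ΔU = 6410 J.

-12300 J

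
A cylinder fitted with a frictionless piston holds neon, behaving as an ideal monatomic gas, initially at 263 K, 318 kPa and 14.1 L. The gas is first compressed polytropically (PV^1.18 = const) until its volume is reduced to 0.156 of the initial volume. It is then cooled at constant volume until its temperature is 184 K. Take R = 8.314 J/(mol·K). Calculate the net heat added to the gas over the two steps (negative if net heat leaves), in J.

n = P₁V₁/(RT₁) = 318×14.1/(8.314×263) = 2.05 mol.
Step 1 — Polytropic n=1.18: T₂ = T₁(V₁/V₂)^(n−1) = 263×(6.41)^0.18 = 367 K; P₂ = P₁(V₁/V₂)^n = 2850 kPa.
W = (P₁V₁−P₂V₂)/(n−1) = (318×14.1−2850×2.20)/0.18 = -9890 J.
ΔU = nCvΔT = 2.05×12.5×(367−263) = 2670 J.
Q = ΔU + W = -7220 J.
State after step 1: P = 2850 kPa, V = 2.20 L, T = 367 K.
Step 2 — Isochoric: V stays 2.20 L; P/T = const ⇒ T₂ = 184 K, P₂ = 1430 kPa.
W = 0 (no volume change).
ΔU = nCvΔT = 2.05×12.5×(184−367) = -4690 J.
Q = ΔU = -4690 J.
Net over both steps: W = -9890 J, Q = -11900 J, ΔU = -2020 J.

-11900 J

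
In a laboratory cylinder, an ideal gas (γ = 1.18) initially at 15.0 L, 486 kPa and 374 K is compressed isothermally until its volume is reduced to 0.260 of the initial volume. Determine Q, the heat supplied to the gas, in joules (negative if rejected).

n = P₁V₁/(RT₁) = 486×15.0/(8.314×374) = 2.34 mol.
Isothermal: T stays 374 K; PV = const ⇒ V₂ = 3.90 L, P₂ = 1870 kPa.
ΔU = 0 (ideal gas, T constant).
W = nRT ln(V₂/V₁) = 2.34×8.314×374×ln(0.260) = -9820 J.
Q = ΔU + W = -9820 J.

-9820 J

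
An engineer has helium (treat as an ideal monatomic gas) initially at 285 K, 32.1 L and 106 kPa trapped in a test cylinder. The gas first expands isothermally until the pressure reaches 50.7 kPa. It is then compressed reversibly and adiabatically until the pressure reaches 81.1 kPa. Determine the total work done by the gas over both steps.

n = P₁V₁/(RT₁) = 106×32.1/(8.314×285) = 1.44 mol.
Step 1 — Isothermal: T stays 285 K; PV = const ⇒ V₂ = 67.1 L, P₂ = 50.7 kPa.
ΔU = 0 (ideal gas, T constant).
W = nRT ln(V₂/V₁) = 1.44×8.314×285×ln(2.09) = 2510 J.
Q = ΔU + W = 2510 J.
State after step 1: P = 50.7 kPa, V = 67.1 L, T = 285 K.
Step 2 — Adiabatic: T₂/T₁ = (P₂/P₁)^((γ−1)/γ) ⇒ T₂ = 285×(1.60)^0.400 = 344 K; V₂ = 50.6 L.
ΔU = nCvΔT = 1.44×12.5×(344−285) = 1060 J.
Q = 0 for an adiabatic process, so W = −ΔU = -1060 J.
Net over both steps: W = 1450 J, Q = 2510 J, ΔU = 1060 J.

1450 J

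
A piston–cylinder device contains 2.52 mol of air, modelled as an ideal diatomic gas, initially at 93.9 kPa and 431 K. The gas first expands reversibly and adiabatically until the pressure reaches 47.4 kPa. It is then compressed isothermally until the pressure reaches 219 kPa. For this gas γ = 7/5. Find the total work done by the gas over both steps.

-7360 J

V₁ = nRT₁/P₁ = 2.52×8.314×431/93.9 = 96.2 L.
Step 1 — Adiabatic: T₂/T₁ = (P₂/P₁)^((γ−1)/γ) ⇒ T₂ = 431×(0.505)^0.286 = 355 K; V₂ = 157 L.
ΔU = nCvΔT = 2.52×20.8×(355−431) = -4010 J.
Q = 0 for an adiabatic process, so W = −ΔU = 4010 J.
State after step 1: P = 47.4 kPa, V = 157 L, T = 355 K.
Step 2 — Isothermal: T stays 355 K; PV = const ⇒ V₂ = 33.9 L, P₂ = 219 kPa.
ΔU = 0 (ideal gas, T constant).
W = nRT ln(V₂/V₁) = 2.52×8.314×355×ln(0.216) = -11400 J.
Q = ΔU + W = -11400 J.
Net over both steps: W = -7360 J, Q = -11400 J, ΔU = -4010 J.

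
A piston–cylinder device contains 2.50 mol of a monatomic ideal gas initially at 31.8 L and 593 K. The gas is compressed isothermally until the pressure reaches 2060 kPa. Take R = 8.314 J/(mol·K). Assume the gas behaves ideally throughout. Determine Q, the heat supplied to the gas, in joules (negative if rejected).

-20600 J

P₁ = nRT₁/V₁ = 2.50×8.314×593/31.8 = 388 kPa.
Isothermal: T stays 593 K; PV = const ⇒ V₂ = 5.98 L, P₂ = 2060 kPa.
ΔU = 0 (ideal gas, T constant).
W = nRT ln(V₂/V₁) = 2.50×8.314×593×ln(0.188) = -20600 J.
Q = ΔU + W = -20600 J.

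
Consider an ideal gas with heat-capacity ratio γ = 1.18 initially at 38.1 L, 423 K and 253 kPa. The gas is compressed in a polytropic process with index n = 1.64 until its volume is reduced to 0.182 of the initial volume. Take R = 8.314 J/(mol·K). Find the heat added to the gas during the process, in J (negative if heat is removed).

76000 J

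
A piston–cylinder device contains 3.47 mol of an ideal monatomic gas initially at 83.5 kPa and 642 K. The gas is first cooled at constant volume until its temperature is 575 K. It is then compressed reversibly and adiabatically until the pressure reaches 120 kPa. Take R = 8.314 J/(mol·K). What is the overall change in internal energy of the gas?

2280 J

V₁ = nRT₁/P₁ = 3.47×8.314×642/83.5 = 222 L.
Step 1 — Isochoric: V stays 222 L; P/T = const ⇒ T₂ = 575 K, P₂ = 74.8 kPa.
W = 0 (no volume change).
ΔU = nCvΔT = 3.47×12.5×(575−642) = -2900 J.
Q = ΔU = -2900 J.
State after step 1: P = 74.8 kPa, V = 222 L, T = 575 K.
Step 2 — Adiabatic: T₂/T₁ = (P₂/P₁)^((γ−1)/γ) ⇒ T₂ = 575×(1.60)^0.400 = 695 K; V₂ = 167 L.
ΔU = nCvΔT = 3.47×12.5×(695−575) = 5180 J.
Q = 0 for an adiabatic process, so W = −ΔU = -5180 J.
Net over both steps: W = -5180 J, Q = -2900 J, ΔU = 2280 J.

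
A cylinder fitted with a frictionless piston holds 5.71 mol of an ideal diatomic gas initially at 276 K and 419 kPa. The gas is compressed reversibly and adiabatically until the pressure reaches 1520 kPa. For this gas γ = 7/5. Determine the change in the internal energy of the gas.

14600 J

V₁ = nRT₁/P₁ = 5.71×8.314×276/419 = 31.3 L.
Adiabatic: T₂/T₁ = (P₂/P₁)^((γ−1)/γ) ⇒ T₂ = 276×(3.63)^0.286 = 399 K; V₂ = 12.5 L.
For an ideal gas ΔU = nCvΔT with Cv = (5/2)R = 20.8 J/(mol·K).
ΔU = 5.71×20.8×(399−276) = 14600 J.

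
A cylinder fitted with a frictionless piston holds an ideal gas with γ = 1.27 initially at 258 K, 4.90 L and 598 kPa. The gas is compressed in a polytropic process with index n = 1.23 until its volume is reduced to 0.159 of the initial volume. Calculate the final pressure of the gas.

Polytropic n=1.23: T₂ = T₁(V₁/V₂)^(n−1) = 258×(6.29)^0.23 = 394 K; P₂ = P₁(V₁/V₂)^n = 5740 kPa.

5740 kPa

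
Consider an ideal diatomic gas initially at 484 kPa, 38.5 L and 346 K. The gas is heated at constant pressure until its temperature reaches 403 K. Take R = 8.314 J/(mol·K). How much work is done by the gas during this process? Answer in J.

3070 J

n = P₁V₁/(RT₁) = 484×38.5/(8.314×346) = 6.48 mol.
Isobaric: P stays 484 kPa; V/T = const ⇒ T₂ = 403 K, V₂ = 44.8 L.
W = PΔV = 484×(44.8−38.5) kPa·L = 3070 J.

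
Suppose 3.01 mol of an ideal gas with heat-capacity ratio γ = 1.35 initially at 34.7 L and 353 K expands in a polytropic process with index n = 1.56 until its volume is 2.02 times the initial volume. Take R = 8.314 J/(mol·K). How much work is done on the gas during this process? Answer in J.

P₁ = nRT₁/V₁ = 3.01×8.314×353/34.7 = 255 kPa.
Polytropic n=1.56: T₂ = T₁(V₁/V₂)^(n−1) = 353×(0.495)^0.56 = 238 K; P₂ = P₁(V₁/V₂)^n = 85.0 kPa.
W = (P₁V₁−P₂V₂)/(n−1) = (255×34.7−85.0×70.1)/0.56 = 5130 J.
Work done on the gas = −W_by = -5130 J.

-5130 J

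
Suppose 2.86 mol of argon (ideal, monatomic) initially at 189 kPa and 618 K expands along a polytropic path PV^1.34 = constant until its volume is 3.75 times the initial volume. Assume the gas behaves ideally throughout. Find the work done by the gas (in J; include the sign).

15600 J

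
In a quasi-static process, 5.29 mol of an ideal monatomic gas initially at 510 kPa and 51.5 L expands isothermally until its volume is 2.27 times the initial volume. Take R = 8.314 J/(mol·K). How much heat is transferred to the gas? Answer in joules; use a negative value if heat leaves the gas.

T₁ = P₁V₁/(nR) = 510×51.5/(5.29×8.314) = 597 K.
Isothermal: T stays 597 K; PV = const ⇒ V₂ = 117 L, P₂ = 225 kPa.
ΔU = 0 (ideal gas, T constant).
W = nRT ln(V₂/V₁) = 5.29×8.314×597×ln(2.27) = 21500 J.
Q = ΔU + W = 21500 J.

21500 J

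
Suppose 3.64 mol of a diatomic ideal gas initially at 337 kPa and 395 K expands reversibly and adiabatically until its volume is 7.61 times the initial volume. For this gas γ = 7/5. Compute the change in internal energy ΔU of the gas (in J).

V₁ = nRT₁/P₁ = 3.64×8.314×395/337 = 35.5 L.
Adiabatic: TV^(γ−1) = const ⇒ T₂ = 395×(0.131)^0.400 = 175 K; PV^γ = const ⇒ P₂ = 19.7 kPa.
For an ideal gas ΔU = nCvΔT with Cv = (5/2)R = 20.8 J/(mol·K).
ΔU = 3.64×20.8×(175−395) = -16600 J.

-16600 J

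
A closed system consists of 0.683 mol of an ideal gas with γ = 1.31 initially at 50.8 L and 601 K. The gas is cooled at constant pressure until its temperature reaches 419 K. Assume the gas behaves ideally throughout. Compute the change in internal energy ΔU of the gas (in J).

-3330 J

P₁ = nRT₁/V₁ = 0.683×8.314×601/50.8 = 67.2 kPa.
Isobaric: P stays 67.2 kPa; V/T = const ⇒ T₂ = 419 K, V₂ = 35.4 L.
For an ideal gas ΔU = nCvΔT with Cv = R/(γ−1) = 26.8 J/(mol·K).
ΔU = 0.683×26.8×(419−601) = -3330 J.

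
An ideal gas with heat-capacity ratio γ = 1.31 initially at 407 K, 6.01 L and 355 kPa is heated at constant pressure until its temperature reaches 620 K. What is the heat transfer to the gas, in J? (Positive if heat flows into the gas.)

n = P₁V₁/(RT₁) = 355×6.01/(8.314×407) = 0.631 mol.
Isobaric: P stays 355 kPa; V/T = const ⇒ T₂ = 620 K, V₂ = 9.16 L.
W = PΔV = 355×(9.16−6.01) kPa·L = 1120 J.
ΔU = nCvΔT = 0.631×26.8×(620−407) = 3600 J.
Q = ΔU + W = nCpΔT = 4720 J.

4720 J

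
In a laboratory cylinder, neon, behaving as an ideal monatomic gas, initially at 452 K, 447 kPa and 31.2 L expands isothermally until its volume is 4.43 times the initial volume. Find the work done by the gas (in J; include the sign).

n = P₁V₁/(RT₁) = 447×31.2/(8.314×452) = 3.71 mol.
Isothermal: T stays 452 K; PV = const ⇒ V₂ = 138 L, P₂ = 101 kPa.
W = nRT ln(V₂/V₁) = 3.71×8.314×452×ln(4.43) = 20800 J.

20800 J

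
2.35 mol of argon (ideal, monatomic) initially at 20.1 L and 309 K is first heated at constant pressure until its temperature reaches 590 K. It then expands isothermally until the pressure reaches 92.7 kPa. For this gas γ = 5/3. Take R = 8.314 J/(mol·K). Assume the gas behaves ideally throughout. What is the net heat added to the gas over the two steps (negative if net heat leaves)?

27300 J

P₁ = nRT₁/V₁ = 2.35×8.314×309/20.1 = 300 kPa.
Step 1 — Isobaric: P stays 300 kPa; V/T = const ⇒ T₂ = 590 K, V₂ = 38.4 L.
W = PΔV = 300×(38.4−20.1) kPa·L = 5490 J.
ΔU = nCvΔT = 2.35×12.5×(590−309) = 8240 J.
Q = ΔU + W = nCpΔT = 13700 J.
State after step 1: P = 300 kPa, V = 38.4 L, T = 590 K.
Step 2 — Isothermal: T stays 590 K; PV = const ⇒ V₂ = 124 L, P₂ = 92.7 kPa.
ΔU = 0 (ideal gas, T constant).
W = nRT ln(V₂/V₁) = 2.35×8.314×590×ln(3.24) = 13600 J.
Q = ΔU + W = 13600 J.
Net over both steps: W = 19000 J, Q = 27300 J, ΔU = 8240 J.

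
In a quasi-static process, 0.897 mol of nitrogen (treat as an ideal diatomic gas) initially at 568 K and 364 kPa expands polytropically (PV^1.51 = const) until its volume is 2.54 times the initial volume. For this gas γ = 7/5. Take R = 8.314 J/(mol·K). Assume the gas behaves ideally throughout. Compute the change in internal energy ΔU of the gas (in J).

V₁ = nRT₁/P₁ = 0.897×8.314×568/364 = 11.6 L.
Polytropic n=1.51: T₂ = T₁(V₁/V₂)^(n−1) = 568×(0.394)^0.51 = 353 K; P₂ = P₁(V₁/V₂)^n = 89.1 kPa.
For an ideal gas ΔU = nCvΔT with Cv = (5/2)R = 20.8 J/(mol·K).
ΔU = 0.897×20.8×(353−568) = -4010 J.

-4010 J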